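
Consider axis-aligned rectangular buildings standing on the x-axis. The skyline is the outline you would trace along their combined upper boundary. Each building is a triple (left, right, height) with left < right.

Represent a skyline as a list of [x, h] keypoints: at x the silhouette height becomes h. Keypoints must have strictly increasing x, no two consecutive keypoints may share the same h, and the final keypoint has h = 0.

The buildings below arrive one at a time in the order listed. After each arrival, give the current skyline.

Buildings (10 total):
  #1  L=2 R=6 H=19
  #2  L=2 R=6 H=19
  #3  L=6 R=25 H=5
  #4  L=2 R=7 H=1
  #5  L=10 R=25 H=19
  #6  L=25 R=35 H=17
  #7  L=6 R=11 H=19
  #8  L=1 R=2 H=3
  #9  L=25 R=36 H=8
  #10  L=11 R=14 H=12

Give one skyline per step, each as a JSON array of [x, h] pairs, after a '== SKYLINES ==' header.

== SKYLINES ==
[[2,19],[6,0]]
[[2,19],[6,0]]
[[2,19],[6,5],[25,0]]
[[2,19],[6,5],[25,0]]
[[2,19],[6,5],[10,19],[25,0]]
[[2,19],[6,5],[10,19],[25,17],[35,0]]
[[2,19],[25,17],[35,0]]
[[1,3],[2,19],[25,17],[35,0]]
[[1,3],[2,19],[25,17],[35,8],[36,0]]
[[1,3],[2,19],[25,17],[35,8],[36,0]]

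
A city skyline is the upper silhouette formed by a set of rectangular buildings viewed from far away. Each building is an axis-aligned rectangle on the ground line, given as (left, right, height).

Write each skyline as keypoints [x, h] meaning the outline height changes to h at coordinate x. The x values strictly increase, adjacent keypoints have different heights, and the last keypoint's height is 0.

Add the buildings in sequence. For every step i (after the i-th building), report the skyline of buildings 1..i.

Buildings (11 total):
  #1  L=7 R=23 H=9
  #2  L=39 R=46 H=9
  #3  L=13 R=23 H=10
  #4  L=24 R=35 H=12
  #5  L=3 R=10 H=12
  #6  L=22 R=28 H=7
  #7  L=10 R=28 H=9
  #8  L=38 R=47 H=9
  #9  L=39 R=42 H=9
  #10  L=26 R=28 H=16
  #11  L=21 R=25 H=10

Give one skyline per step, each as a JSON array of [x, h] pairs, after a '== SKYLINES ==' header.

== SKYLINES ==
[[7,9],[23,0]]
[[7,9],[23,0],[39,9],[46,0]]
[[7,9],[13,10],[23,0],[39,9],[46,0]]
[[7,9],[13,10],[23,0],[24,12],[35,0],[39,9],[46,0]]
[[3,12],[10,9],[13,10],[23,0],[24,12],[35,0],[39,9],[46,0]]
[[3,12],[10,9],[13,10],[23,7],[24,12],[35,0],[39,9],[46,0]]
[[3,12],[10,9],[13,10],[23,9],[24,12],[35,0],[39,9],[46,0]]
[[3,12],[10,9],[13,10],[23,9],[24,12],[35,0],[38,9],[47,0]]
[[3,12],[10,9],[13,10],[23,9],[24,12],[35,0],[38,9],[47,0]]
[[3,12],[10,9],[13,10],[23,9],[24,12],[26,16],[28,12],[35,0],[38,9],[47,0]]
[[3,12],[10,9],[13,10],[24,12],[26,16],[28,12],[35,0],[38,9],[47,0]]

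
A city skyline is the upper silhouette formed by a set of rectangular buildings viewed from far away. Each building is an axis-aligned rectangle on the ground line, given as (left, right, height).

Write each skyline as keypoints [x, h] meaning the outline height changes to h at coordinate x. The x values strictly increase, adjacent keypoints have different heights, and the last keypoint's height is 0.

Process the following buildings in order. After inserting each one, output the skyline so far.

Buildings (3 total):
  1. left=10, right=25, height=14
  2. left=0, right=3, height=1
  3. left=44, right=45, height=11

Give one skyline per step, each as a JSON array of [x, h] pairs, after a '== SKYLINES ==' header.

== SKYLINES ==
[[10,14],[25,0]]
[[0,1],[3,0],[10,14],[25,0]]
[[0,1],[3,0],[10,14],[25,0],[44,11],[45,0]]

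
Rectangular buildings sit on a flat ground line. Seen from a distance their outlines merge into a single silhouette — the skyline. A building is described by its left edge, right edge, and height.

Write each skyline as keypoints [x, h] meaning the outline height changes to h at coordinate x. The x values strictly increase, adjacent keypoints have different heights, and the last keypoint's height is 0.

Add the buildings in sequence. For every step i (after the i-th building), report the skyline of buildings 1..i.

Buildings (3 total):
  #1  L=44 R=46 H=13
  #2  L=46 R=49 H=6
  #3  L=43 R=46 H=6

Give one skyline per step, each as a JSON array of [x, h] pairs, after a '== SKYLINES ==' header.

== SKYLINES ==
[[44,13],[46,0]]
[[44,13],[46,6],[49,0]]
[[43,6],[44,13],[46,6],[49,0]]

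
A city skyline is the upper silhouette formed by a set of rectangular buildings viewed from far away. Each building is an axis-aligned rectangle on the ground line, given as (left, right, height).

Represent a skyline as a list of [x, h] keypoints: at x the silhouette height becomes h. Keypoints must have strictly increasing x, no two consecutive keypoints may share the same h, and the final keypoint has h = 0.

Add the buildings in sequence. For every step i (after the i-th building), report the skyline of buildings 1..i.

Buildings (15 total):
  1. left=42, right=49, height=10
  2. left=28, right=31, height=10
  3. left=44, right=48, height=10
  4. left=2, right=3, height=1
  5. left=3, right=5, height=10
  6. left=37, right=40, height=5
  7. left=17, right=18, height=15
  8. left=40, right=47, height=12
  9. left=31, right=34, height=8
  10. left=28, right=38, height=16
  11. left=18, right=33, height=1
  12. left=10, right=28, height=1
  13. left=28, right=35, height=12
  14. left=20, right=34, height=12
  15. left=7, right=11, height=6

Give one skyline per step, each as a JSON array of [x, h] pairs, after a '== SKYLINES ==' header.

== SKYLINES ==
[[42,10],[49,0]]
[[28,10],[31,0],[42,10],[49,0]]
[[28,10],[31,0],[42,10],[49,0]]
[[2,1],[3,0],[28,10],[31,0],[42,10],[49,0]]
[[2,1],[3,10],[5,0],[28,10],[31,0],[42,10],[49,0]]
[[2,1],[3,10],[5,0],[28,10],[31,0],[37,5],[40,0],[42,10],[49,0]]
[[2,1],[3,10],[5,0],[17,15],[18,0],[28,10],[31,0],[37,5],[40,0],[42,10],[49,0]]
[[2,1],[3,10],[5,0],[17,15],[18,0],[28,10],[31,0],[37,5],[40,12],[47,10],[49,0]]
[[2,1],[3,10],[5,0],[17,15],[18,0],[28,10],[31,8],[34,0],[37,5],[40,12],[47,10],[49,0]]
[[2,1],[3,10],[5,0],[17,15],[18,0],[28,16],[38,5],[40,12],[47,10],[49,0]]
[[2,1],[3,10],[5,0],[17,15],[18,1],[28,16],[38,5],[40,12],[47,10],[49,0]]
[[2,1],[3,10],[5,0],[10,1],[17,15],[18,1],[28,16],[38,5],[40,12],[47,10],[49,0]]
[[2,1],[3,10],[5,0],[10,1],[17,15],[18,1],[28,16],[38,5],[40,12],[47,10],[49,0]]
[[2,1],[3,10],[5,0],[10,1],[17,15],[18,1],[20,12],[28,16],[38,5],[40,12],[47,10],[49,0]]
[[2,1],[3,10],[5,0],[7,6],[11,1],[17,15],[18,1],[20,12],[28,16],[38,5],[40,12],[47,10],[49,0]]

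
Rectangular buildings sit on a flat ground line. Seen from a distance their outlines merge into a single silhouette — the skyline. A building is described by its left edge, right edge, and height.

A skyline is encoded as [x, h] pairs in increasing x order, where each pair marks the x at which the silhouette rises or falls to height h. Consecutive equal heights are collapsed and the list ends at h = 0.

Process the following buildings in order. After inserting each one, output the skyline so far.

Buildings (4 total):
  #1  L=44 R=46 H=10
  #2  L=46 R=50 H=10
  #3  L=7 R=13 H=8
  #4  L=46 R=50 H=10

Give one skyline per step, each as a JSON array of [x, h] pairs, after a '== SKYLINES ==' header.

== SKYLINES ==
[[44,10],[46,0]]
[[44,10],[50,0]]
[[7,8],[13,0],[44,10],[50,0]]
[[7,8],[13,0],[44,10],[50,0]]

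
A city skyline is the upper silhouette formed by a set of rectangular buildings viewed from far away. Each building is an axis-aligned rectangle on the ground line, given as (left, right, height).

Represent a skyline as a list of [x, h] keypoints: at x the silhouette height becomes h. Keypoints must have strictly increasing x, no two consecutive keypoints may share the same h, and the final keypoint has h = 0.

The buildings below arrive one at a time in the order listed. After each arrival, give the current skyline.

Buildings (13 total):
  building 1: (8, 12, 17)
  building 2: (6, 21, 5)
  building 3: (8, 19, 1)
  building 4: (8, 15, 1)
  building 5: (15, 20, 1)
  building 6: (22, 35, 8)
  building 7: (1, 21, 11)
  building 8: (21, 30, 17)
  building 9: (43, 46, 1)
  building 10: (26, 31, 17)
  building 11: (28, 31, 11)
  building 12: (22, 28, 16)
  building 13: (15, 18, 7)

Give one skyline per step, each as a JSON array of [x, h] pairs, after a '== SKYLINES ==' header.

== SKYLINES ==
[[8,17],[12,0]]
[[6,5],[8,17],[12,5],[21,0]]
[[6,5],[8,17],[12,5],[21,0]]
[[6,5],[8,17],[12,5],[21,0]]
[[6,5],[8,17],[12,5],[21,0]]
[[6,5],[8,17],[12,5],[21,0],[22,8],[35,0]]
[[1,11],[8,17],[12,11],[21,0],[22,8],[35,0]]
[[1,11],[8,17],[12,11],[21,17],[30,8],[35,0]]
[[1,11],[8,17],[12,11],[21,17],[30,8],[35,0],[43,1],[46,0]]
[[1,11],[8,17],[12,11],[21,17],[31,8],[35,0],[43,1],[46,0]]
[[1,11],[8,17],[12,11],[21,17],[31,8],[35,0],[43,1],[46,0]]
[[1,11],[8,17],[12,11],[21,17],[31,8],[35,0],[43,1],[46,0]]
[[1,11],[8,17],[12,11],[21,17],[31,8],[35,0],[43,1],[46,0]]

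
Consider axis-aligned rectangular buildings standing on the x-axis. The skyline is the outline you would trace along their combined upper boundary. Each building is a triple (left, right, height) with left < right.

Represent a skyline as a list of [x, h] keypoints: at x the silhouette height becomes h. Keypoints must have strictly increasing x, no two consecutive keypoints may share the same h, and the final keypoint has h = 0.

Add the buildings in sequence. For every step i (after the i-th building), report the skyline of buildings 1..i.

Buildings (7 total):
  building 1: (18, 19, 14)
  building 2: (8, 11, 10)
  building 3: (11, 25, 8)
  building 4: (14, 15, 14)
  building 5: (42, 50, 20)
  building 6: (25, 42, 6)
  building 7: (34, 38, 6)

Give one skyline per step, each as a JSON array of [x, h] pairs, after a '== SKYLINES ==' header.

== SKYLINES ==
[[18,14],[19,0]]
[[8,10],[11,0],[18,14],[19,0]]
[[8,10],[11,8],[18,14],[19,8],[25,0]]
[[8,10],[11,8],[14,14],[15,8],[18,14],[19,8],[25,0]]
[[8,10],[11,8],[14,14],[15,8],[18,14],[19,8],[25,0],[42,20],[50,0]]
[[8,10],[11,8],[14,14],[15,8],[18,14],[19,8],[25,6],[42,20],[50,0]]
[[8,10],[11,8],[14,14],[15,8],[18,14],[19,8],[25,6],[42,20],[50,0]]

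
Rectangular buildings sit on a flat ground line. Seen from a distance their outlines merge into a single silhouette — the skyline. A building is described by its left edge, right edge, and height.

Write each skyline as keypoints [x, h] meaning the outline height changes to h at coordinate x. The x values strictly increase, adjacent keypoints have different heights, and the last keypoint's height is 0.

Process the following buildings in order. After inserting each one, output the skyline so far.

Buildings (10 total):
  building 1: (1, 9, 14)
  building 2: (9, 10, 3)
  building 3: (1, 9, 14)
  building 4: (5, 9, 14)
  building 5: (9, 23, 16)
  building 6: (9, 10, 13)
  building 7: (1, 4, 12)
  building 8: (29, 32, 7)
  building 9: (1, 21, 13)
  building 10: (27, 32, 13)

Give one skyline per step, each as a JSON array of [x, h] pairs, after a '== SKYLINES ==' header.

== SKYLINES ==
[[1,14],[9,0]]
[[1,14],[9,3],[10,0]]
[[1,14],[9,3],[10,0]]
[[1,14],[9,3],[10,0]]
[[1,14],[9,16],[23,0]]
[[1,14],[9,16],[23,0]]
[[1,14],[9,16],[23,0]]
[[1,14],[9,16],[23,0],[29,7],[32,0]]
[[1,14],[9,16],[23,0],[29,7],[32,0]]
[[1,14],[9,16],[23,0],[27,13],[32,0]]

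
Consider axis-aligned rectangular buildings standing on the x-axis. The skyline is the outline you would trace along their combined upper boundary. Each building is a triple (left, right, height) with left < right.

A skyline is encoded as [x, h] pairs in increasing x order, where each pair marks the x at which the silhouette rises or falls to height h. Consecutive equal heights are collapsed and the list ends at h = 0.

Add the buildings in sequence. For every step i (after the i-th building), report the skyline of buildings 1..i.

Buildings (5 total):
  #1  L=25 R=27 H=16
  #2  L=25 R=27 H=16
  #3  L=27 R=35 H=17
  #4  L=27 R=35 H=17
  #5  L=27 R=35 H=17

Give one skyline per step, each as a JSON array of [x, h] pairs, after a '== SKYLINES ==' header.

== SKYLINES ==
[[25,16],[27,0]]
[[25,16],[27,0]]
[[25,16],[27,17],[35,0]]
[[25,16],[27,17],[35,0]]
[[25,16],[27,17],[35,0]]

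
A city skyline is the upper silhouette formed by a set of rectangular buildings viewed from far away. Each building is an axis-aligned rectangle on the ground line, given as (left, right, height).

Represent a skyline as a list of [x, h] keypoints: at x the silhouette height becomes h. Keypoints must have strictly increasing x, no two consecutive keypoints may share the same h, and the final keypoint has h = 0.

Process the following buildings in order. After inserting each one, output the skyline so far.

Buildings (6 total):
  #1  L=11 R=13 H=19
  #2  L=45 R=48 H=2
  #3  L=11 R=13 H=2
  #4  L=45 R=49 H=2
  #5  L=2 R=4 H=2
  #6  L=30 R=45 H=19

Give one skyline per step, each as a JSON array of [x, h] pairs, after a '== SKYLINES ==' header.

== SKYLINES ==
[[11,19],[13,0]]
[[11,19],[13,0],[45,2],[48,0]]
[[11,19],[13,0],[45,2],[48,0]]
[[11,19],[13,0],[45,2],[49,0]]
[[2,2],[4,0],[11,19],[13,0],[45,2],[49,0]]
[[2,2],[4,0],[11,19],[13,0],[30,19],[45,2],[49,0]]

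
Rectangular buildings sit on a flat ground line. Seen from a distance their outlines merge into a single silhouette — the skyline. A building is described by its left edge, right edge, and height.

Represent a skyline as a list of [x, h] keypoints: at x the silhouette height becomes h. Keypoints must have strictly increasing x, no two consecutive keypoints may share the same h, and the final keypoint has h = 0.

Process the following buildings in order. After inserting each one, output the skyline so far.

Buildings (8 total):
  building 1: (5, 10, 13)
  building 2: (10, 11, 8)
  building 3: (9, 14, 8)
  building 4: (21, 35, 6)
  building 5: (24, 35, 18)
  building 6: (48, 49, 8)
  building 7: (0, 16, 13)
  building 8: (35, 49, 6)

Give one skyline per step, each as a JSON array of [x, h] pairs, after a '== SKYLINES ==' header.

== SKYLINES ==
[[5,13],[10,0]]
[[5,13],[10,8],[11,0]]
[[5,13],[10,8],[14,0]]
[[5,13],[10,8],[14,0],[21,6],[35,0]]
[[5,13],[10,8],[14,0],[21,6],[24,18],[35,0]]
[[5,13],[10,8],[14,0],[21,6],[24,18],[35,0],[48,8],[49,0]]
[[0,13],[16,0],[21,6],[24,18],[35,0],[48,8],[49,0]]
[[0,13],[16,0],[21,6],[24,18],[35,6],[48,8],[49,0]]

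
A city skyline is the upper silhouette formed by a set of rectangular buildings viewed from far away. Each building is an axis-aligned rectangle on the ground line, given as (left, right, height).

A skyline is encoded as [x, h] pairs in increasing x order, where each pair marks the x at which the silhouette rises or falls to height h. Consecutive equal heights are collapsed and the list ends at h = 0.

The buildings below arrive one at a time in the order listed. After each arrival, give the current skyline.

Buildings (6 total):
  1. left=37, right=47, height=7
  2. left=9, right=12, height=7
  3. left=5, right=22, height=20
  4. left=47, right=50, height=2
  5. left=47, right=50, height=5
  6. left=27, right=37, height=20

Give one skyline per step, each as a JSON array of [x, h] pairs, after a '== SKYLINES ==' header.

== SKYLINES ==
[[37,7],[47,0]]
[[9,7],[12,0],[37,7],[47,0]]
[[5,20],[22,0],[37,7],[47,0]]
[[5,20],[22,0],[37,7],[47,2],[50,0]]
[[5,20],[22,0],[37,7],[47,5],[50,0]]
[[5,20],[22,0],[27,20],[37,7],[47,5],[50,0]]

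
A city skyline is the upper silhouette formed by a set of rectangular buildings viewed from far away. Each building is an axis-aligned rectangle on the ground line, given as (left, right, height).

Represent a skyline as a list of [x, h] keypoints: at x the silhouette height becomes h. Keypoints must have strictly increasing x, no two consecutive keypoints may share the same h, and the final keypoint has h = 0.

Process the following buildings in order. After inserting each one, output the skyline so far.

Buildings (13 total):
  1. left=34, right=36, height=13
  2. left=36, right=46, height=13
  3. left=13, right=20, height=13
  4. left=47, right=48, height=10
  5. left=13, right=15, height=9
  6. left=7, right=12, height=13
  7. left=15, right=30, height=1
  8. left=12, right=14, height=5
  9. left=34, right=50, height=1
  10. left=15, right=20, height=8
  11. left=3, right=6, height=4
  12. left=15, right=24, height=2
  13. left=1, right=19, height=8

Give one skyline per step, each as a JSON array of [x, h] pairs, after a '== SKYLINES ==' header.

== SKYLINES ==
[[34,13],[36,0]]
[[34,13],[46,0]]
[[13,13],[20,0],[34,13],[46,0]]
[[13,13],[20,0],[34,13],[46,0],[47,10],[48,0]]
[[13,13],[20,0],[34,13],[46,0],[47,10],[48,0]]
[[7,13],[12,0],[13,13],[20,0],[34,13],[46,0],[47,10],[48,0]]
[[7,13],[12,0],[13,13],[20,1],[30,0],[34,13],[46,0],[47,10],[48,0]]
[[7,13],[12,5],[13,13],[20,1],[30,0],[34,13],[46,0],[47,10],[48,0]]
[[7,13],[12,5],[13,13],[20,1],[30,0],[34,13],[46,1],[47,10],[48,1],[50,0]]
[[7,13],[12,5],[13,13],[20,1],[30,0],[34,13],[46,1],[47,10],[48,1],[50,0]]
[[3,4],[6,0],[7,13],[12,5],[13,13],[20,1],[30,0],[34,13],[46,1],[47,10],[48,1],[50,0]]
[[3,4],[6,0],[7,13],[12,5],[13,13],[20,2],[24,1],[30,0],[34,13],[46,1],[47,10],[48,1],[50,0]]
[[1,8],[7,13],[12,8],[13,13],[20,2],[24,1],[30,0],[34,13],[46,1],[47,10],[48,1],[50,0]]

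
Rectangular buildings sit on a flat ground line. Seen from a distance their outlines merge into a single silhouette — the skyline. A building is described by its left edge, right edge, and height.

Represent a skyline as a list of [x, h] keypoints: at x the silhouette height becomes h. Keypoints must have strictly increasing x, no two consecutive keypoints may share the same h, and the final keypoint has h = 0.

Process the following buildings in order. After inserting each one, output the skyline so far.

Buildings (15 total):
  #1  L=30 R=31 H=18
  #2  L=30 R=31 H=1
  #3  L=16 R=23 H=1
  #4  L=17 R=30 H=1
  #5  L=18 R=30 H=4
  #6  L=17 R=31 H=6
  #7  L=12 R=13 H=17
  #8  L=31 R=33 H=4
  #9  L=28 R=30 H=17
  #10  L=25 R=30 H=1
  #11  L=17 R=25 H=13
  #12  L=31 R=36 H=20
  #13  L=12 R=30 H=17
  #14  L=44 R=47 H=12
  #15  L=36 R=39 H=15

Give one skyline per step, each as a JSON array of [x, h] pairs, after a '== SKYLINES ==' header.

== SKYLINES ==
[[30,18],[31,0]]
[[30,18],[31,0]]
[[16,1],[23,0],[30,18],[31,0]]
[[16,1],[30,18],[31,0]]
[[16,1],[18,4],[30,18],[31,0]]
[[16,1],[17,6],[30,18],[31,0]]
[[12,17],[13,0],[16,1],[17,6],[30,18],[31,0]]
[[12,17],[13,0],[16,1],[17,6],[30,18],[31,4],[33,0]]
[[12,17],[13,0],[16,1],[17,6],[28,17],[30,18],[31,4],[33,0]]
[[12,17],[13,0],[16,1],[17,6],[28,17],[30,18],[31,4],[33,0]]
[[12,17],[13,0],[16,1],[17,13],[25,6],[28,17],[30,18],[31,4],[33,0]]
[[12,17],[13,0],[16,1],[17,13],[25,6],[28,17],[30,18],[31,20],[36,0]]
[[12,17],[30,18],[31,20],[36,0]]
[[12,17],[30,18],[31,20],[36,0],[44,12],[47,0]]
[[12,17],[30,18],[31,20],[36,15],[39,0],[44,12],[47,0]]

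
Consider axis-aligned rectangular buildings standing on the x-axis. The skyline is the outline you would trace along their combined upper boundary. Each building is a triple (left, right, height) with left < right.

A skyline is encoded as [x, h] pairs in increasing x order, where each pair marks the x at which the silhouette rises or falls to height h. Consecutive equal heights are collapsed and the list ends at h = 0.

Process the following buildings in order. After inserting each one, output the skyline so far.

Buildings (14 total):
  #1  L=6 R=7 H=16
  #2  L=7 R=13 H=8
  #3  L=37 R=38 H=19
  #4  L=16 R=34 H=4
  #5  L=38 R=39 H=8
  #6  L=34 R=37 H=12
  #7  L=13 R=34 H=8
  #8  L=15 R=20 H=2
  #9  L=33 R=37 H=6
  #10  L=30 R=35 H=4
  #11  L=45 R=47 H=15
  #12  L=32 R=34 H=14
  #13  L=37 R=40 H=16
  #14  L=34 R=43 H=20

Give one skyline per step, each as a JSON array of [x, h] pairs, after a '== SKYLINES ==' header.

== SKYLINES ==
[[6,16],[7,0]]
[[6,16],[7,8],[13,0]]
[[6,16],[7,8],[13,0],[37,19],[38,0]]
[[6,16],[7,8],[13,0],[16,4],[34,0],[37,19],[38,0]]
[[6,16],[7,8],[13,0],[16,4],[34,0],[37,19],[38,8],[39,0]]
[[6,16],[7,8],[13,0],[16,4],[34,12],[37,19],[38,8],[39,0]]
[[6,16],[7,8],[34,12],[37,19],[38,8],[39,0]]
[[6,16],[7,8],[34,12],[37,19],[38,8],[39,0]]
[[6,16],[7,8],[34,12],[37,19],[38,8],[39,0]]
[[6,16],[7,8],[34,12],[37,19],[38,8],[39,0]]
[[6,16],[7,8],[34,12],[37,19],[38,8],[39,0],[45,15],[47,0]]
[[6,16],[7,8],[32,14],[34,12],[37,19],[38,8],[39,0],[45,15],[47,0]]
[[6,16],[7,8],[32,14],[34,12],[37,19],[38,16],[40,0],[45,15],[47,0]]
[[6,16],[7,8],[32,14],[34,20],[43,0],[45,15],[47,0]]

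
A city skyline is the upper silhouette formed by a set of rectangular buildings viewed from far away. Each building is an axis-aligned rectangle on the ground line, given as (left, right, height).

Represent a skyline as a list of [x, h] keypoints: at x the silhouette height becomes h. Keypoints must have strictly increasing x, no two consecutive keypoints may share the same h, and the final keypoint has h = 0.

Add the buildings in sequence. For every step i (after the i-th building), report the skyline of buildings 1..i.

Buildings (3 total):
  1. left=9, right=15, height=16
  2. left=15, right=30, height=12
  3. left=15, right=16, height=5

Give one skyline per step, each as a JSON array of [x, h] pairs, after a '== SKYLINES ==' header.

== SKYLINES ==
[[9,16],[15,0]]
[[9,16],[15,12],[30,0]]
[[9,16],[15,12],[30,0]]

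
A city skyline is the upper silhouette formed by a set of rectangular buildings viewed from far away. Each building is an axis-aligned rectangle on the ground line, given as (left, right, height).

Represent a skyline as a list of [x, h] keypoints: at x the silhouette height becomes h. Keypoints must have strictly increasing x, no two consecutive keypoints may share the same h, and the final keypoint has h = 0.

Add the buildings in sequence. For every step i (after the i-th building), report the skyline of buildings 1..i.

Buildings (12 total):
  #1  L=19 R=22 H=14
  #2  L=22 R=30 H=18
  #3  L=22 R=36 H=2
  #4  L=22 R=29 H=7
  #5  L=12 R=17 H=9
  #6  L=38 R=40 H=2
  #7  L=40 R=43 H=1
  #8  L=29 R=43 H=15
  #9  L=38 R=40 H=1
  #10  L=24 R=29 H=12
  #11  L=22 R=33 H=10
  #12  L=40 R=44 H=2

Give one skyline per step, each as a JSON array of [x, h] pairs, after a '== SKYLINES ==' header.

== SKYLINES ==
[[19,14],[22,0]]
[[19,14],[22,18],[30,0]]
[[19,14],[22,18],[30,2],[36,0]]
[[19,14],[22,18],[30,2],[36,0]]
[[12,9],[17,0],[19,14],[22,18],[30,2],[36,0]]
[[12,9],[17,0],[19,14],[22,18],[30,2],[36,0],[38,2],[40,0]]
[[12,9],[17,0],[19,14],[22,18],[30,2],[36,0],[38,2],[40,1],[43,0]]
[[12,9],[17,0],[19,14],[22,18],[30,15],[43,0]]
[[12,9],[17,0],[19,14],[22,18],[30,15],[43,0]]
[[12,9],[17,0],[19,14],[22,18],[30,15],[43,0]]
[[12,9],[17,0],[19,14],[22,18],[30,15],[43,0]]
[[12,9],[17,0],[19,14],[22,18],[30,15],[43,2],[44,0]]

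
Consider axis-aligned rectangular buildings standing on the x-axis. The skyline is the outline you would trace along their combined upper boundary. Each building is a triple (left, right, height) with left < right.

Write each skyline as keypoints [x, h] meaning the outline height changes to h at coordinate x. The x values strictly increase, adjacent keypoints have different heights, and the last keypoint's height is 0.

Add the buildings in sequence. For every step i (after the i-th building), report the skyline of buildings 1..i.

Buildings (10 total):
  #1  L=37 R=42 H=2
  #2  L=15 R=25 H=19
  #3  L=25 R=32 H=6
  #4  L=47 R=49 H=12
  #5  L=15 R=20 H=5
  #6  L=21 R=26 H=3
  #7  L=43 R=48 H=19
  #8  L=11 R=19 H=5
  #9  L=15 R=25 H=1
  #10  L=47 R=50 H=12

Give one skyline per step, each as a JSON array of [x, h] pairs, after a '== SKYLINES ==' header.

== SKYLINES ==
[[37,2],[42,0]]
[[15,19],[25,0],[37,2],[42,0]]
[[15,19],[25,6],[32,0],[37,2],[42,0]]
[[15,19],[25,6],[32,0],[37,2],[42,0],[47,12],[49,0]]
[[15,19],[25,6],[32,0],[37,2],[42,0],[47,12],[49,0]]
[[15,19],[25,6],[32,0],[37,2],[42,0],[47,12],[49,0]]
[[15,19],[25,6],[32,0],[37,2],[42,0],[43,19],[48,12],[49,0]]
[[11,5],[15,19],[25,6],[32,0],[37,2],[42,0],[43,19],[48,12],[49,0]]
[[11,5],[15,19],[25,6],[32,0],[37,2],[42,0],[43,19],[48,12],[49,0]]
[[11,5],[15,19],[25,6],[32,0],[37,2],[42,0],[43,19],[48,12],[50,0]]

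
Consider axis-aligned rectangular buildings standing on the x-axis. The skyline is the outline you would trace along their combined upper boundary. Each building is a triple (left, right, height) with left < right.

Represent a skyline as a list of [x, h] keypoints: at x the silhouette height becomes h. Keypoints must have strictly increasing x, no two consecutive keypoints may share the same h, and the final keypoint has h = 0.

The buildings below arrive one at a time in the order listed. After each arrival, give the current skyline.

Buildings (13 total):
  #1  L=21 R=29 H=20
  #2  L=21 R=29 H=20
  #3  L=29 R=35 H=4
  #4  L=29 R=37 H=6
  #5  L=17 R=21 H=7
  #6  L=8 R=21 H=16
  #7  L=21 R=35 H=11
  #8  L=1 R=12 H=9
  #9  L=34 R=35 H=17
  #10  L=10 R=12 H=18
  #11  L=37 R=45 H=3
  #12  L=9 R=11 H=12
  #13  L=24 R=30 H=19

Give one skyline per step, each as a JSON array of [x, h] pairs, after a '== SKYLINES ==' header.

== SKYLINES ==
[[21,20],[29,0]]
[[21,20],[29,0]]
[[21,20],[29,4],[35,0]]
[[21,20],[29,6],[37,0]]
[[17,7],[21,20],[29,6],[37,0]]
[[8,16],[21,20],[29,6],[37,0]]
[[8,16],[21,20],[29,11],[35,6],[37,0]]
[[1,9],[8,16],[21,20],[29,11],[35,6],[37,0]]
[[1,9],[8,16],[21,20],[29,11],[34,17],[35,6],[37,0]]
[[1,9],[8,16],[10,18],[12,16],[21,20],[29,11],[34,17],[35,6],[37,0]]
[[1,9],[8,16],[10,18],[12,16],[21,20],[29,11],[34,17],[35,6],[37,3],[45,0]]
[[1,9],[8,16],[10,18],[12,16],[21,20],[29,11],[34,17],[35,6],[37,3],[45,0]]
[[1,9],[8,16],[10,18],[12,16],[21,20],[29,19],[30,11],[34,17],[35,6],[37,3],[45,0]]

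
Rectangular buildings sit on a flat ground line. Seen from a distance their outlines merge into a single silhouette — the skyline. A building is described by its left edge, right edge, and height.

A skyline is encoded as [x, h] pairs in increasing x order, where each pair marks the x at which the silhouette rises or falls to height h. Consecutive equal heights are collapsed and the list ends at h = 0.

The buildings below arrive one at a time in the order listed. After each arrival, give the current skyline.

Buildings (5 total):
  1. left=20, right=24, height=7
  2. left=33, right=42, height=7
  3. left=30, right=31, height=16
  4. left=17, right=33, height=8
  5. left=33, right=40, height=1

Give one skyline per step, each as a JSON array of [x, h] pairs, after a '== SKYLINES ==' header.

== SKYLINES ==
[[20,7],[24,0]]
[[20,7],[24,0],[33,7],[42,0]]
[[20,7],[24,0],[30,16],[31,0],[33,7],[42,0]]
[[17,8],[30,16],[31,8],[33,7],[42,0]]
[[17,8],[30,16],[31,8],[33,7],[42,0]]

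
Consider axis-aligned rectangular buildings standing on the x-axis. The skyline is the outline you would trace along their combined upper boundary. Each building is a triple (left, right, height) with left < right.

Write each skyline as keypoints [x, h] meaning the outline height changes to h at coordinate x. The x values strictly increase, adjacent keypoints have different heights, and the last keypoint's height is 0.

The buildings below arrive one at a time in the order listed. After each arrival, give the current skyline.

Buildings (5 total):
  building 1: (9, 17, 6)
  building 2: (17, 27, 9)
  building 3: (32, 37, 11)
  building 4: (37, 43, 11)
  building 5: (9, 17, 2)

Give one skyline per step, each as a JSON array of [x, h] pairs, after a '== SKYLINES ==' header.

== SKYLINES ==
[[9,6],[17,0]]
[[9,6],[17,9],[27,0]]
[[9,6],[17,9],[27,0],[32,11],[37,0]]
[[9,6],[17,9],[27,0],[32,11],[43,0]]
[[9,6],[17,9],[27,0],[32,11],[43,0]]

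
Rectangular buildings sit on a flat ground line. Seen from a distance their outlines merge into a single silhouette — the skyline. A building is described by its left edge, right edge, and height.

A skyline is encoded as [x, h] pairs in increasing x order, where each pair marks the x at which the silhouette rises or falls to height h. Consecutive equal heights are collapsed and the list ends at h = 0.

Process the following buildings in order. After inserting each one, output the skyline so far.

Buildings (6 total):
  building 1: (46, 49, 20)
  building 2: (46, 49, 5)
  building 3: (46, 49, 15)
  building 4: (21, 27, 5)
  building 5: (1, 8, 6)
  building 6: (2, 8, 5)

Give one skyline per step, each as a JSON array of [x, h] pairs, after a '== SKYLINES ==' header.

== SKYLINES ==
[[46,20],[49,0]]
[[46,20],[49,0]]
[[46,20],[49,0]]
[[21,5],[27,0],[46,20],[49,0]]
[[1,6],[8,0],[21,5],[27,0],[46,20],[49,0]]
[[1,6],[8,0],[21,5],[27,0],[46,20],[49,0]]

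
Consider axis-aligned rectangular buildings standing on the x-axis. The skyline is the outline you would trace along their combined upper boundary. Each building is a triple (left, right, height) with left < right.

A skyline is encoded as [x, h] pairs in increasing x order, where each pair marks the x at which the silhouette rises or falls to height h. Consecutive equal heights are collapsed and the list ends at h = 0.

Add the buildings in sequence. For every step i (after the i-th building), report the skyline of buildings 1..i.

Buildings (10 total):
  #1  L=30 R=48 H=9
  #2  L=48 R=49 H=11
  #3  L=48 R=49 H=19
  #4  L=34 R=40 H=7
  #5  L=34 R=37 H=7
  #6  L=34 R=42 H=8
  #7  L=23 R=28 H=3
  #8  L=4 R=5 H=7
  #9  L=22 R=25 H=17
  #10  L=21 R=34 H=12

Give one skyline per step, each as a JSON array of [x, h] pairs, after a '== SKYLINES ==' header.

== SKYLINES ==
[[30,9],[48,0]]
[[30,9],[48,11],[49,0]]
[[30,9],[48,19],[49,0]]
[[30,9],[48,19],[49,0]]
[[30,9],[48,19],[49,0]]
[[30,9],[48,19],[49,0]]
[[23,3],[28,0],[30,9],[48,19],[49,0]]
[[4,7],[5,0],[23,3],[28,0],[30,9],[48,19],[49,0]]
[[4,7],[5,0],[22,17],[25,3],[28,0],[30,9],[48,19],[49,0]]
[[4,7],[5,0],[21,12],[22,17],[25,12],[34,9],[48,19],[49,0]]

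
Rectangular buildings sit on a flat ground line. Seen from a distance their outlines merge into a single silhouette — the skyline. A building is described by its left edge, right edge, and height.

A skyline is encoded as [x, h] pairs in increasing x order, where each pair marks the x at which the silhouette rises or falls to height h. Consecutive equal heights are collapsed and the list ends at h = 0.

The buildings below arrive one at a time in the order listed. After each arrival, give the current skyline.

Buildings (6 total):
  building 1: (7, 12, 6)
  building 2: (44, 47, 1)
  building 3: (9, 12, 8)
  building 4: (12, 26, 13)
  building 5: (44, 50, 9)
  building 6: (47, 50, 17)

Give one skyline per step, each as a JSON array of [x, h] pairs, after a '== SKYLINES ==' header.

== SKYLINES ==
[[7,6],[12,0]]
[[7,6],[12,0],[44,1],[47,0]]
[[7,6],[9,8],[12,0],[44,1],[47,0]]
[[7,6],[9,8],[12,13],[26,0],[44,1],[47,0]]
[[7,6],[9,8],[12,13],[26,0],[44,9],[50,0]]
[[7,6],[9,8],[12,13],[26,0],[44,9],[47,17],[50,0]]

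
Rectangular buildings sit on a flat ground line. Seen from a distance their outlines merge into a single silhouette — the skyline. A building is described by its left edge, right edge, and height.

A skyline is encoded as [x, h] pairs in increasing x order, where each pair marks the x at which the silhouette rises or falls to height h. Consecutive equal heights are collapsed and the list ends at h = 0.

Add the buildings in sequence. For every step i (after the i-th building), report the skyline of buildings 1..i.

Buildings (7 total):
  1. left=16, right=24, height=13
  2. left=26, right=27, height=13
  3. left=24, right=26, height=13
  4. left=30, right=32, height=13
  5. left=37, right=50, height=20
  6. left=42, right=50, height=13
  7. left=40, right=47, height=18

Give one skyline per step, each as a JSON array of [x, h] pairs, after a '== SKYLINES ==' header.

== SKYLINES ==
[[16,13],[24,0]]
[[16,13],[24,0],[26,13],[27,0]]
[[16,13],[27,0]]
[[16,13],[27,0],[30,13],[32,0]]
[[16,13],[27,0],[30,13],[32,0],[37,20],[50,0]]
[[16,13],[27,0],[30,13],[32,0],[37,20],[50,0]]
[[16,13],[27,0],[30,13],[32,0],[37,20],[50,0]]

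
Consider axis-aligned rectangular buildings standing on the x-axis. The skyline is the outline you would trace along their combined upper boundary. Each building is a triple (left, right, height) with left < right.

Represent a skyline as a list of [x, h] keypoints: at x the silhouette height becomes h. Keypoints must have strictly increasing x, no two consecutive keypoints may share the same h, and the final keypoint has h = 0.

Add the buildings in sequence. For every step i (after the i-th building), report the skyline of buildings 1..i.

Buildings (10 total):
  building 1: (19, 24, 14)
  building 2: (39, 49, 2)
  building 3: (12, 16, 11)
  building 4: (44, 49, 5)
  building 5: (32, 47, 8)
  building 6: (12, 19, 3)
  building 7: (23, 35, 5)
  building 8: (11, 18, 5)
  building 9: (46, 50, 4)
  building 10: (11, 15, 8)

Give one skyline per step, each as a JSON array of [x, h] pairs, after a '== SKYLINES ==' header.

== SKYLINES ==
[[19,14],[24,0]]
[[19,14],[24,0],[39,2],[49,0]]
[[12,11],[16,0],[19,14],[24,0],[39,2],[49,0]]
[[12,11],[16,0],[19,14],[24,0],[39,2],[44,5],[49,0]]
[[12,11],[16,0],[19,14],[24,0],[32,8],[47,5],[49,0]]
[[12,11],[16,3],[19,14],[24,0],[32,8],[47,5],[49,0]]
[[12,11],[16,3],[19,14],[24,5],[32,8],[47,5],[49,0]]
[[11,5],[12,11],[16,5],[18,3],[19,14],[24,5],[32,8],[47,5],[49,0]]
[[11,5],[12,11],[16,5],[18,3],[19,14],[24,5],[32,8],[47,5],[49,4],[50,0]]
[[11,8],[12,11],[16,5],[18,3],[19,14],[24,5],[32,8],[47,5],[49,4],[50,0]]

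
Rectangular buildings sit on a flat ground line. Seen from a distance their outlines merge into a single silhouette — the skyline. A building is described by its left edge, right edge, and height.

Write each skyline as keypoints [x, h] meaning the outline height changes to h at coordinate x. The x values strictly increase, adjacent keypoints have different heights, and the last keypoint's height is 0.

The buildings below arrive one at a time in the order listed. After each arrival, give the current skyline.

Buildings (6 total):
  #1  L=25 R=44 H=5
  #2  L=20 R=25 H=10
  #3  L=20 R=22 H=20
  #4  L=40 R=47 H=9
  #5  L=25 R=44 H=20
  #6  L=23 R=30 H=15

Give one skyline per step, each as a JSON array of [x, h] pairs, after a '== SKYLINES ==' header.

== SKYLINES ==
[[25,5],[44,0]]
[[20,10],[25,5],[44,0]]
[[20,20],[22,10],[25,5],[44,0]]
[[20,20],[22,10],[25,5],[40,9],[47,0]]
[[20,20],[22,10],[25,20],[44,9],[47,0]]
[[20,20],[22,10],[23,15],[25,20],[44,9],[47,0]]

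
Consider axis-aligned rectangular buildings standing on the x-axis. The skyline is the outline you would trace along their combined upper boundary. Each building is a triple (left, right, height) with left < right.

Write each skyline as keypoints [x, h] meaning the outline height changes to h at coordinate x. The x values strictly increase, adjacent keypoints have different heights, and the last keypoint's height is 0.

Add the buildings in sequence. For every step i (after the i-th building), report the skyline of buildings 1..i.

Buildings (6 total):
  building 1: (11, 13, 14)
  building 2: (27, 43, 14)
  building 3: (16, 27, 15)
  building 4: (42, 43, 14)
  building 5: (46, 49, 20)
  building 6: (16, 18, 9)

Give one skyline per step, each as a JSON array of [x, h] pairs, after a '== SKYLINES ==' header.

== SKYLINES ==
[[11,14],[13,0]]
[[11,14],[13,0],[27,14],[43,0]]
[[11,14],[13,0],[16,15],[27,14],[43,0]]
[[11,14],[13,0],[16,15],[27,14],[43,0]]
[[11,14],[13,0],[16,15],[27,14],[43,0],[46,20],[49,0]]
[[11,14],[13,0],[16,15],[27,14],[43,0],[46,20],[49,0]]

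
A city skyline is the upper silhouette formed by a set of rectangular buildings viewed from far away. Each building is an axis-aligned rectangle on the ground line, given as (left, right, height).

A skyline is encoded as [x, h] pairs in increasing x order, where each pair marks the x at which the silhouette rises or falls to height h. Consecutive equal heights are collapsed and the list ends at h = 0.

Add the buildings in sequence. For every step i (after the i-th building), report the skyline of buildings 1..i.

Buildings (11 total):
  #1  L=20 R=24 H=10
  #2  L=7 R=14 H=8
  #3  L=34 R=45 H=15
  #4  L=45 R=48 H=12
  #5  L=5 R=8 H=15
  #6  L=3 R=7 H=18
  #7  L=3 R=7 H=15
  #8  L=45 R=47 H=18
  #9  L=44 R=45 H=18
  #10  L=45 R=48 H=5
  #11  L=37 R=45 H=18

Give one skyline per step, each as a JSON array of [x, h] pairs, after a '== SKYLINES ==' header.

== SKYLINES ==
[[20,10],[24,0]]
[[7,8],[14,0],[20,10],[24,0]]
[[7,8],[14,0],[20,10],[24,0],[34,15],[45,0]]
[[7,8],[14,0],[20,10],[24,0],[34,15],[45,12],[48,0]]
[[5,15],[8,8],[14,0],[20,10],[24,0],[34,15],[45,12],[48,0]]
[[3,18],[7,15],[8,8],[14,0],[20,10],[24,0],[34,15],[45,12],[48,0]]
[[3,18],[7,15],[8,8],[14,0],[20,10],[24,0],[34,15],[45,12],[48,0]]
[[3,18],[7,15],[8,8],[14,0],[20,10],[24,0],[34,15],[45,18],[47,12],[48,0]]
[[3,18],[7,15],[8,8],[14,0],[20,10],[24,0],[34,15],[44,18],[47,12],[48,0]]
[[3,18],[7,15],[8,8],[14,0],[20,10],[24,0],[34,15],[44,18],[47,12],[48,0]]
[[3,18],[7,15],[8,8],[14,0],[20,10],[24,0],[34,15],[37,18],[47,12],[48,0]]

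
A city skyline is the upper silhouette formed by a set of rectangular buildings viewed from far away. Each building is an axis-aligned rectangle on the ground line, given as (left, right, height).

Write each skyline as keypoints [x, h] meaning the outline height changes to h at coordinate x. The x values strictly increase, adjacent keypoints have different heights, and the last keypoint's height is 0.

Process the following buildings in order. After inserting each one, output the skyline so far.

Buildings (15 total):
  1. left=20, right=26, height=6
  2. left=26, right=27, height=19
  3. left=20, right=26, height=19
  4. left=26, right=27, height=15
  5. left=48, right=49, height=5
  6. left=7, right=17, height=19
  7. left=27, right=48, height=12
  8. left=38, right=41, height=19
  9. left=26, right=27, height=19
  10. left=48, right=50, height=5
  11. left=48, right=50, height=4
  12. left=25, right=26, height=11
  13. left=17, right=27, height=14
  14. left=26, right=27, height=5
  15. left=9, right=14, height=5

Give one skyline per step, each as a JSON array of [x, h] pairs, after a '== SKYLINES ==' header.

== SKYLINES ==
[[20,6],[26,0]]
[[20,6],[26,19],[27,0]]
[[20,19],[27,0]]
[[20,19],[27,0]]
[[20,19],[27,0],[48,5],[49,0]]
[[7,19],[17,0],[20,19],[27,0],[48,5],[49,0]]
[[7,19],[17,0],[20,19],[27,12],[48,5],[49,0]]
[[7,19],[17,0],[20,19],[27,12],[38,19],[41,12],[48,5],[49,0]]
[[7,19],[17,0],[20,19],[27,12],[38,19],[41,12],[48,5],[49,0]]
[[7,19],[17,0],[20,19],[27,12],[38,19],[41,12],[48,5],[50,0]]
[[7,19],[17,0],[20,19],[27,12],[38,19],[41,12],[48,5],[50,0]]
[[7,19],[17,0],[20,19],[27,12],[38,19],[41,12],[48,5],[50,0]]
[[7,19],[17,14],[20,19],[27,12],[38,19],[41,12],[48,5],[50,0]]
[[7,19],[17,14],[20,19],[27,12],[38,19],[41,12],[48,5],[50,0]]
[[7,19],[17,14],[20,19],[27,12],[38,19],[41,12],[48,5],[50,0]]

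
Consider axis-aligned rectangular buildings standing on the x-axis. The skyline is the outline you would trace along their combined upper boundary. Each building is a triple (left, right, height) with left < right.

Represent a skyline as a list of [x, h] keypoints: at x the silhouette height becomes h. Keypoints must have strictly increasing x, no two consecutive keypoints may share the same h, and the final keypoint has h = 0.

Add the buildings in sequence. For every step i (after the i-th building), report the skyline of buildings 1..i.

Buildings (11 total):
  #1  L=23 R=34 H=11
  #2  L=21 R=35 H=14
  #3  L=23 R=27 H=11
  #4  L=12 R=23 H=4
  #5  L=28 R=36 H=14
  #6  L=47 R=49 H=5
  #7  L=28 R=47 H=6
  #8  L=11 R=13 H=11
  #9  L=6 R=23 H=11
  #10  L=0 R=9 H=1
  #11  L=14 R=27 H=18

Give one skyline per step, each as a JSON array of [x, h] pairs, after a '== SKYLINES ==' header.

== SKYLINES ==
[[23,11],[34,0]]
[[21,14],[35,0]]
[[21,14],[35,0]]
[[12,4],[21,14],[35,0]]
[[12,4],[21,14],[36,0]]
[[12,4],[21,14],[36,0],[47,5],[49,0]]
[[12,4],[21,14],[36,6],[47,5],[49,0]]
[[11,11],[13,4],[21,14],[36,6],[47,5],[49,0]]
[[6,11],[21,14],[36,6],[47,5],[49,0]]
[[0,1],[6,11],[21,14],[36,6],[47,5],[49,0]]
[[0,1],[6,11],[14,18],[27,14],[36,6],[47,5],[49,0]]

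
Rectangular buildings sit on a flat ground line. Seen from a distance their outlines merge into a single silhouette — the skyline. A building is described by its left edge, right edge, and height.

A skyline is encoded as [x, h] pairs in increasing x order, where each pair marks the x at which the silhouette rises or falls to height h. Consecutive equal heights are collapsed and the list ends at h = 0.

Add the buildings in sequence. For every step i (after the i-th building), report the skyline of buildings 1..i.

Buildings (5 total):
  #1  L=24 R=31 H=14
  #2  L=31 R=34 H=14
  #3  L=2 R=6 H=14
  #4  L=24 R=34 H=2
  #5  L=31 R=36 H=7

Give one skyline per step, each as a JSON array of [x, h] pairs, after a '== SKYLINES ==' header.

== SKYLINES ==
[[24,14],[31,0]]
[[24,14],[34,0]]
[[2,14],[6,0],[24,14],[34,0]]
[[2,14],[6,0],[24,14],[34,0]]
[[2,14],[6,0],[24,14],[34,7],[36,0]]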